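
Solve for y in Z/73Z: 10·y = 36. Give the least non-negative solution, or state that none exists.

gcd(10, 73) = 1, so a unique solution mod 73 exists.
10⁻¹ ≡ 22 (mod 73).
y ≡ 22·36 ≡ 62 (mod 73).

62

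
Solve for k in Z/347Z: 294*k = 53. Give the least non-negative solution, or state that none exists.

gcd(294, 347) = 1, so a unique solution mod 347 exists.
294⁻¹ ≡ 72 (mod 347).
k ≡ 72*53 ≡ 346 (mod 347).

346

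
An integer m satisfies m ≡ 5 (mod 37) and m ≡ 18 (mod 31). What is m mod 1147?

1041

37⁻¹ mod 31: 37×26 ≡ 1 (mod 31), so 37⁻¹ ≡ 26.
m = 5 + 37×((18 − 5)×26 mod 31) = 5 + 37×28 = 1041.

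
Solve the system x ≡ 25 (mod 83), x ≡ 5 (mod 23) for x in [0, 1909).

1270

83⁻¹ mod 23: 83*5 ≡ 1 (mod 23), so 83⁻¹ ≡ 5.
x = 25 + 83*((5 − 25)*5 mod 23) = 25 + 83*15 = 1270.
Check: 1270 mod 83 = 25, 1270 mod 23 = 5. ✓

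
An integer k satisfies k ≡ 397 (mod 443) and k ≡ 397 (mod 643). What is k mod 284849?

443⁻¹ mod 643: 443·344 ≡ 1 (mod 643), so 443⁻¹ ≡ 344.
k = 397 + 443·((397 − 397)·344 mod 643) = 397 + 443·0 = 397.
Check: 397 mod 443 = 397, 397 mod 643 = 397. ✓

397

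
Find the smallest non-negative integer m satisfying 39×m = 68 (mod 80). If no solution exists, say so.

12

gcd(39, 80) = 1, so a unique solution mod 80 exists.
39⁻¹ ≡ 39 (mod 80).
m ≡ 39×68 ≡ 12 (mod 80).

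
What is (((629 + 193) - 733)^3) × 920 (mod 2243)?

1301

629 + 193 = 822
822 - 733 = 89
(89)^3 ≡ 667 (mod 2243)
667 × 920 = 613640 ≡ 1301 (mod 2243)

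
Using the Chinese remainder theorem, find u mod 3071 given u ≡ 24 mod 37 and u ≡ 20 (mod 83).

37⁻¹ mod 83: 37*9 ≡ 1 (mod 83), so 37⁻¹ ≡ 9.
u = 24 + 37*((20 − 24)*9 mod 83) = 24 + 37*47 = 1763.

1763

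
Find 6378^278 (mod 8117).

6841

Using repeated squaring:
278 in binary is 100010110, i.e. 278 = 256 + 16 + 4 + 2.
6378^1 ≡ 6378 (mod 8117)
6378^2 ≡ 6378^2 = 40678884 ≡ 4597 (mod 8117)
6378^4 ≡ 4597^2 = 21132409 ≡ 3858 (mod 8117)
6378^8 ≡ 3858^2 = 14884164 ≡ 5703 (mod 8117)
6378^16 ≡ 5703^2 = 32524209 ≡ 7507 (mod 8117)
6378^32 ≡ 7507^2 = 56355049 ≡ 6835 (mod 8117)
6378^64 ≡ 6835^2 = 46717225 ≡ 3890 (mod 8117)
6378^128 ≡ 3890^2 = 15132100 ≡ 2012 (mod 8117)
6378^256 ≡ 2012^2 = 4048144 ≡ 5878 (mod 8117)
6378^278 = 6378^256 · 6378^16 · 6378^4 · 6378^2 ≡ 5878 · 7507 · 3858 · 4597 (mod 8117).
Accumulate the product:
5878 · 7507 = 44126146 ≡ 2134
2134 · 3858 = 8232972 ≡ 2334
2334 · 4597 = 10729398 ≡ 6841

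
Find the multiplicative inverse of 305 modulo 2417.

1997

2417 = 7*305 + 282
305 = 1*282 + 23
282 = 12*23 + 6
23 = 3*6 + 5
6 = 1*5 + 1
5 = 5*1 + 0
gcd(305, 2417) = 1, so the inverse exists.
Back-substitute for 1:
1 = 1*6 − 1*5
  = −1*23 + 4*6
  = 4*282 − 49*23
  = −49*305 + 53*282
  = 53*2417 − 420*305
So 305⁻¹ ≡ −420 ≡ 1997 (mod 2417).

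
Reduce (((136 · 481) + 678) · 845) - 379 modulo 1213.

136 · 481 = 65416 ≡ 1127 (mod 1213)
1127 + 678 = 1805 ≡ 592 (mod 1213)
592 · 845 = 500240 ≡ 484 (mod 1213)
484 - 379 = 105

105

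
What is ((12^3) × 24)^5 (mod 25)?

7

(12)^3 ≡ 3 (mod 25)
3 × 24 = 72 ≡ 22 (mod 25)
(22)^5 ≡ 7 (mod 25)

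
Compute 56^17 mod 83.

47

By square-and-multiply:
56^1 ≡ 56 (mod 83)
56^2 ≡ 56^2 = 3136 ≡ 65 (mod 83)
56^4 ≡ 65^2 = 4225 ≡ 75 (mod 83)
56^8 ≡ 75^2 = 5625 ≡ 64 (mod 83)
56^16 ≡ 64^2 = 4096 ≡ 29 (mod 83)
56^17 = 56^16 × 56^1 ≡ 29 × 56 (mod 83).
29 × 56 = 1624 ≡ 47 (mod 83).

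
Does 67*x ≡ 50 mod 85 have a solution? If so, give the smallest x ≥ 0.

gcd(67, 85) = 1, so a unique solution mod 85 exists.
67⁻¹ ≡ 33 (mod 85).
x ≡ 33*50 ≡ 35 (mod 85).

35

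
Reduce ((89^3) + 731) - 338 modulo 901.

(89)^3 ≡ 387 (mod 901)
387 + 731 = 1118 ≡ 217 (mod 901)
217 - 338 = -121 ≡ 780 (mod 901)

780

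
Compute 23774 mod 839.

282

23774 = 28×839 + 282, so 23774 ≡ 282 (mod 839).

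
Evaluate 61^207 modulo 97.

1

By square-and-multiply:
61^1 ≡ 61 (mod 97)
61^2 ≡ 61^2 = 3721 ≡ 35 (mod 97)
61^4 ≡ 35^2 = 1225 ≡ 61 (mod 97)
61^8 ≡ 61^2 = 3721 ≡ 35 (mod 97)
61^16 ≡ 35^2 = 1225 ≡ 61 (mod 97)
61^32 ≡ 61^2 = 3721 ≡ 35 (mod 97)
61^64 ≡ 35^2 = 1225 ≡ 61 (mod 97)
61^128 ≡ 61^2 = 3721 ≡ 35 (mod 97)
61^207 = 61^128 · 61^64 · 61^8 · 61^4 · 61^2 · 61^1 ≡ 35 · 61 · 35 · 61 · 35 · 61 (mod 97).
Accumulate the product:
35 · 61 = 2135 ≡ 1
1 · 35 = 35
35 · 61 = 2135 ≡ 1
1 · 35 = 35
35 · 61 = 2135 ≡ 1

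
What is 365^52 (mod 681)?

139

365^1 ≡ 365 (mod 681)
365^2 ≡ 365^2 = 133225 ≡ 430 (mod 681)
365^4 ≡ 430^2 = 184900 ≡ 349 (mod 681)
365^8 ≡ 349^2 = 121801 ≡ 583 (mod 681)
365^16 ≡ 583^2 = 339889 ≡ 70 (mod 681)
365^32 ≡ 70^2 = 4900 ≡ 133 (mod 681)
365^52 = 365^32 * 365^16 * 365^4 ≡ 133 * 70 * 349 (mod 681).
Accumulate the product:
133 * 70 = 9310 ≡ 457
457 * 349 = 159493 ≡ 139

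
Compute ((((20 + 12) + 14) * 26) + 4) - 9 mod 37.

20 + 12 = 32
32 + 14 = 46 ≡ 9 (mod 37)
9 * 26 = 234 ≡ 12 (mod 37)
12 + 4 = 16
16 - 9 = 7

7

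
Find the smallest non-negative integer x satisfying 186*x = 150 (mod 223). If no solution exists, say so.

8

gcd(186, 223) = 1, so a unique solution mod 223 exists.
186⁻¹ ≡ 6 (mod 223).
x ≡ 6*150 ≡ 8 (mod 223).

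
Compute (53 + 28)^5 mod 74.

9

53 + 28 = 81 ≡ 7 (mod 74)
(7)^5 ≡ 9 (mod 74)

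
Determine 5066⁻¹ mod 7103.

938

By the extended Euclidean algorithm:
7103 = 1·5066 + 2037
5066 = 2·2037 + 992
2037 = 2·992 + 53
992 = 18·53 + 38
53 = 1·38 + 15
38 = 2·15 + 8
15 = 1·8 + 7
8 = 1·7 + 1
7 = 7·1 + 0
gcd(5066, 7103) = 1, so the inverse exists.
Back-substitute for 1:
1 = 1·8 − 1·7
  = −1·15 + 2·8
  = 2·38 − 5·15
  = −5·53 + 7·38
  = 7·992 − 131·53
  = −131·2037 + 269·992
  = 269·5066 − 669·2037
  = −669·7103 + 938·5066
So 5066⁻¹ ≡ 938 (mod 7103).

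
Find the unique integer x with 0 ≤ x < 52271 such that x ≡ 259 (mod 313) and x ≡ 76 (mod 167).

40323

313⁻¹ mod 167: 313×159 ≡ 1 (mod 167), so 313⁻¹ ≡ 159.
x = 259 + 313×((76 − 259)×159 mod 167) = 259 + 313×128 = 40323.
Check: 40323 mod 313 = 259, 40323 mod 167 = 76. ✓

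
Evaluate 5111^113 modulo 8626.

Compute successive squares:
5111^1 ≡ 5111 (mod 8626)
5111^2 ≡ 5111^2 = 26122321 ≡ 2793 (mod 8626)
5111^4 ≡ 2793^2 = 7800849 ≡ 2945 (mod 8626)
5111^8 ≡ 2945^2 = 8673025 ≡ 3895 (mod 8626)
5111^16 ≡ 3895^2 = 15171025 ≡ 6517 (mod 8626)
5111^32 ≡ 6517^2 = 42471289 ≡ 5491 (mod 8626)
5111^64 ≡ 5491^2 = 30151081 ≡ 3211 (mod 8626)
5111^113 = 5111^64 × 5111^32 × 5111^16 × 5111^1 ≡ 3211 × 5491 × 6517 × 5111 (mod 8626).
Accumulate the product:
3211 × 5491 = 17631601 ≡ 57
57 × 6517 = 371469 ≡ 551
551 × 5111 = 2816161 ≡ 4085

4085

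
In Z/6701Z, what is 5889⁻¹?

By the extended Euclidean algorithm:
6701 = 1*5889 + 812
5889 = 7*812 + 205
812 = 3*205 + 197
205 = 1*197 + 8
197 = 24*8 + 5
8 = 1*5 + 3
5 = 1*3 + 2
3 = 1*2 + 1
2 = 2*1 + 0
gcd(5889, 6701) = 1, so the inverse exists.
Bézout: 1 = −2212*6701 + 2517*5889.
So 5889⁻¹ ≡ 2517 (mod 6701).

2517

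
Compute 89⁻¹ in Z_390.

149

390 = 4·89 + 34
89 = 2·34 + 21
34 = 1·21 + 13
21 = 1·13 + 8
13 = 1·8 + 5
8 = 1·5 + 3
5 = 1·3 + 2
3 = 1·2 + 1
2 = 2·1 + 0
gcd(89, 390) = 1, so the inverse exists.
Back-substitute for 1:
1 = 1·3 − 1·2
  = −1·5 + 2·3
  = 2·8 − 3·5
  = −3·13 + 5·8
  = 5·21 − 8·13
  = −8·34 + 13·21
  = 13·89 − 34·34
  = −34·390 + 149·89
So 89⁻¹ ≡ 149 (mod 390).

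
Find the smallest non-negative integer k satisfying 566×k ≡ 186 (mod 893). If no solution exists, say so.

gcd(566, 893) = 1, so a unique solution mod 893 exists.
566⁻¹ ≡ 71 (mod 893).
k ≡ 71×186 ≡ 704 (mod 893).

704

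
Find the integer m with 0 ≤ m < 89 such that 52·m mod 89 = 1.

89 = 1×52 + 37
52 = 1×37 + 15
37 = 2×15 + 7
15 = 2×7 + 1
7 = 7×1 + 0
gcd(52, 89) = 1, so the inverse exists.
Back-substitute for 1:
1 = 1×15 − 2×7
  = −2×37 + 5×15
  = 5×52 − 7×37
  = −7×89 + 12×52
So 52⁻¹ ≡ 12 (mod 89).

12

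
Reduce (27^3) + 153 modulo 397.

383

(27)^3 ≡ 230 (mod 397)
230 + 153 = 383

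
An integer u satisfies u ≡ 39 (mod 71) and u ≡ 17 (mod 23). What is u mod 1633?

71⁻¹ mod 23: 71·12 ≡ 1 (mod 23), so 71⁻¹ ≡ 12.
u = 39 + 71·((17 − 39)·12 mod 23) = 39 + 71·12 = 891.

891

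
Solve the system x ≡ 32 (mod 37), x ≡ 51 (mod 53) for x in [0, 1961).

846

37⁻¹ mod 53: 37·43 ≡ 1 (mod 53), so 37⁻¹ ≡ 43.
x = 32 + 37·((51 − 32)·43 mod 53) = 32 + 37·22 = 846.
Check: 846 mod 37 = 32, 846 mod 53 = 51. ✓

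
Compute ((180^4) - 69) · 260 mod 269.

141

(180)^4 ≡ 143 (mod 269)
143 - 69 = 74
74 · 260 = 19240 ≡ 141 (mod 269)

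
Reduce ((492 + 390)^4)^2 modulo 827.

360

492 + 390 = 882 ≡ 55 (mod 827)
(55)^4 ≡ 697 (mod 827)
(697)^2 ≡ 360 (mod 827)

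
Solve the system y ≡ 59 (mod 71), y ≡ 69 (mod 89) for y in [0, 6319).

2828

71⁻¹ mod 89: 71*84 ≡ 1 (mod 89), so 71⁻¹ ≡ 84.
y = 59 + 71*((69 − 59)*84 mod 89) = 59 + 71*39 = 2828.
Check: 2828 mod 71 = 59, 2828 mod 89 = 69. ✓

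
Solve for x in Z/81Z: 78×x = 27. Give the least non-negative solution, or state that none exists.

gcd(78, 81) = 3, and 3 | 27, so solutions exist.
Divide through by 3: 26×x mod 27 = 9.
26⁻¹ ≡ 26 (mod 27).
x ≡ 26×9 ≡ 18 (mod 27).
The smallest non-negative solution is x = 18.

18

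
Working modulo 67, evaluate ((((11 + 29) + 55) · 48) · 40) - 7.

11 + 29 = 40
40 + 55 = 95 ≡ 28 (mod 67)
28 · 48 = 1344 ≡ 4 (mod 67)
4 · 40 = 160 ≡ 26 (mod 67)
26 - 7 = 19

19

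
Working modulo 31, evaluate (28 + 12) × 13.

24

28 + 12 = 40 ≡ 9 (mod 31)
9 × 13 = 117 ≡ 24 (mod 31)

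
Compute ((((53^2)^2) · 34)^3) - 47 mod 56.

(53)^2 ≡ 9 (mod 56)
(9)^2 ≡ 25 (mod 56)
25 · 34 = 850 ≡ 10 (mod 56)
(10)^3 ≡ 48 (mod 56)
48 - 47 = 1

1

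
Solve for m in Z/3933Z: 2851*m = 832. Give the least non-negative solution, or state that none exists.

gcd(2851, 3933) = 1, so a unique solution mod 3933 exists.
2851⁻¹ ≡ 229 (mod 3933).
m ≡ 229*832 ≡ 1744 (mod 3933).

1744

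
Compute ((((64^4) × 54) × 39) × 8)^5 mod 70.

48

(64)^4 ≡ 36 (mod 70)
36 × 54 = 1944 ≡ 54 (mod 70)
54 × 39 = 2106 ≡ 6 (mod 70)
6 × 8 = 48
(48)^5 ≡ 48 (mod 70)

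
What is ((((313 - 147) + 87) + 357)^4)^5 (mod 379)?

313 - 147 = 166
166 + 87 = 253
253 + 357 = 610 ≡ 231 (mod 379)
(231)^4 ≡ 20 (mod 379)
(20)^5 ≡ 103 (mod 379)

103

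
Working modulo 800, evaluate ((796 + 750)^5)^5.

796 + 750 = 1546 ≡ 746 (mod 800)
(746)^5 ≡ 576 (mod 800)
(576)^5 ≡ 576 (mod 800)

576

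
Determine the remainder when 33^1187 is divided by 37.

1187 in binary is 10010100011, i.e. 1187 = 1024 + 128 + 32 + 2 + 1.
33^1 ≡ 33 (mod 37)
33^2 ≡ 33^2 = 1089 ≡ 16 (mod 37)
33^4 ≡ 16^2 = 256 ≡ 34 (mod 37)
33^8 ≡ 34^2 = 1156 ≡ 9 (mod 37)
33^16 ≡ 9^2 = 81 ≡ 7 (mod 37)
33^32 ≡ 7^2 = 49 ≡ 12 (mod 37)
33^64 ≡ 12^2 = 144 ≡ 33 (mod 37)
33^128 ≡ 33^2 = 1089 ≡ 16 (mod 37)
33^256 ≡ 16^2 = 256 ≡ 34 (mod 37)
33^512 ≡ 34^2 = 1156 ≡ 9 (mod 37)
33^1024 ≡ 9^2 = 81 ≡ 7 (mod 37)
33^1187 = 33^1024 · 33^128 · 33^32 · 33^2 · 33^1 ≡ 7 · 16 · 12 · 16 · 33 (mod 37).
Accumulate the product:
7 · 16 = 112 ≡ 1
1 · 12 = 12
12 · 16 = 192 ≡ 7
7 · 33 = 231 ≡ 9

9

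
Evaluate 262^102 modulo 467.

270

262^1 ≡ 262 (mod 467)
262^2 ≡ 262^2 = 68644 ≡ 462 (mod 467)
262^4 ≡ 462^2 = 213444 ≡ 25 (mod 467)
262^8 ≡ 25^2 = 625 ≡ 158 (mod 467)
262^16 ≡ 158^2 = 24964 ≡ 213 (mod 467)
262^32 ≡ 213^2 = 45369 ≡ 70 (mod 467)
262^64 ≡ 70^2 = 4900 ≡ 230 (mod 467)
262^102 = 262^64 · 262^32 · 262^4 · 262^2 ≡ 230 · 70 · 25 · 462 (mod 467).
Accumulate the product:
230 · 70 = 16100 ≡ 222
222 · 25 = 5550 ≡ 413
413 · 462 = 190806 ≡ 270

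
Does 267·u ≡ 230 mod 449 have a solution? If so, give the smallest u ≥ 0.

428

gcd(267, 449) = 1, so a unique solution mod 449 exists.
267⁻¹ ≡ 37 (mod 449).
u ≡ 37·230 ≡ 428 (mod 449).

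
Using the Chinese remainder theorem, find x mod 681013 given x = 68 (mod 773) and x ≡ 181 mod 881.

773⁻¹ mod 881: 773*726 ≡ 1 (mod 881), so 773⁻¹ ≡ 726.
x = 68 + 773*((181 − 68)*726 mod 881) = 68 + 773*105 = 81233.

81233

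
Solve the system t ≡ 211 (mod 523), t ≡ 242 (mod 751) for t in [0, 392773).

523⁻¹ mod 751: 523×695 ≡ 1 (mod 751), so 523⁻¹ ≡ 695.
t = 211 + 523×((242 − 211)×695 mod 751) = 211 + 523×517 = 270602.

270602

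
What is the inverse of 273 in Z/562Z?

Apply the Euclidean algorithm and back-substitute:
562 = 2·273 + 16
273 = 17·16 + 1
16 = 16·1 + 0
gcd(273, 562) = 1, so the inverse exists.
Bézout: 1 = −17·562 + 35·273.
So 273⁻¹ ≡ 35 (mod 562).

35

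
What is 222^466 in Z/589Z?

By square-and-multiply:
466 in binary is 111010010, i.e. 466 = 256 + 128 + 64 + 16 + 2.
222^1 ≡ 222 (mod 589)
222^2 ≡ 222^2 = 49284 ≡ 397 (mod 589)
222^4 ≡ 397^2 = 157609 ≡ 346 (mod 589)
222^8 ≡ 346^2 = 119716 ≡ 149 (mod 589)
222^16 ≡ 149^2 = 22201 ≡ 408 (mod 589)
222^32 ≡ 408^2 = 166464 ≡ 366 (mod 589)
222^64 ≡ 366^2 = 133956 ≡ 253 (mod 589)
222^128 ≡ 253^2 = 64009 ≡ 397 (mod 589)
222^256 ≡ 397^2 = 157609 ≡ 346 (mod 589)
222^466 = 222^256 · 222^128 · 222^64 · 222^16 · 222^2 ≡ 346 · 397 · 253 · 408 · 397 (mod 589).
Accumulate the product:
346 · 397 = 137362 ≡ 125
125 · 253 = 31625 ≡ 408
408 · 408 = 166464 ≡ 366
366 · 397 = 145302 ≡ 408

408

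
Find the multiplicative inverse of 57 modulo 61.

15

61 = 1*57 + 4
57 = 14*4 + 1
4 = 4*1 + 0
gcd(57, 61) = 1, so the inverse exists.
Back-substitute for 1:
1 = 1*57 − 14*4
  = −14*61 + 15*57
So 57⁻¹ ≡ 15 (mod 61).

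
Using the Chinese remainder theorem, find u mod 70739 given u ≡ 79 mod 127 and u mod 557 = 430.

127⁻¹ mod 557: 127*250 ≡ 1 (mod 557), so 127⁻¹ ≡ 250.
u = 79 + 127*((430 − 79)*250 mod 557) = 79 + 127*301 = 38306.

38306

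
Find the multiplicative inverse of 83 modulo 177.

32

By the extended Euclidean algorithm:
177 = 2×83 + 11
83 = 7×11 + 6
11 = 1×6 + 5
6 = 1×5 + 1
5 = 5×1 + 0
gcd(83, 177) = 1, so the inverse exists.
Bézout: 1 = −15×177 + 32×83.
So 83⁻¹ ≡ 32 (mod 177).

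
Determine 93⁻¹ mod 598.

Run the extended Euclidean algorithm:
598 = 6·93 + 40
93 = 2·40 + 13
40 = 3·13 + 1
13 = 13·1 + 0
gcd(93, 598) = 1, so the inverse exists.
Back-substitute for 1:
1 = 1·40 − 3·13
  = −3·93 + 7·40
  = 7·598 − 45·93
So 93⁻¹ ≡ −45 ≡ 553 (mod 598).

553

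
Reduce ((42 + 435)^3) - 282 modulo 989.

42 + 435 = 477
(477)^3 ≡ 451 (mod 989)
451 - 282 = 169

169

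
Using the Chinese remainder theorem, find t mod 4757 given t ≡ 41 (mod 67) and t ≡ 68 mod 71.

67⁻¹ mod 71: 67×53 ≡ 1 (mod 71), so 67⁻¹ ≡ 53.
t = 41 + 67×((68 − 41)×53 mod 71) = 41 + 67×11 = 778.

778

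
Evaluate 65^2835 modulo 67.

By square-and-multiply:
2835 in binary is 101100010011, i.e. 2835 = 2048 + 512 + 256 + 16 + 2 + 1.
65^1 ≡ 65 (mod 67)
65^2 ≡ 65^2 = 4225 ≡ 4 (mod 67)
65^4 ≡ 4^2 = 16 (mod 67)
65^8 ≡ 16^2 = 256 ≡ 55 (mod 67)
65^16 ≡ 55^2 = 3025 ≡ 10 (mod 67)
65^32 ≡ 10^2 = 100 ≡ 33 (mod 67)
65^64 ≡ 33^2 = 1089 ≡ 17 (mod 67)
65^128 ≡ 17^2 = 289 ≡ 21 (mod 67)
65^256 ≡ 21^2 = 441 ≡ 39 (mod 67)
65^512 ≡ 39^2 = 1521 ≡ 47 (mod 67)
65^1024 ≡ 47^2 = 2209 ≡ 65 (mod 67)
65^2048 ≡ 65^2 = 4225 ≡ 4 (mod 67)
65^2835 = 65^2048 · 65^512 · 65^256 · 65^16 · 65^2 · 65^1 ≡ 4 · 47 · 39 · 10 · 4 · 65 (mod 67).
Accumulate the product:
4 · 47 = 188 ≡ 54
54 · 39 = 2106 ≡ 29
29 · 10 = 290 ≡ 22
22 · 4 = 88 ≡ 21
21 · 65 = 1365 ≡ 25

25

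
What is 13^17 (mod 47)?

31

13^1 ≡ 13 (mod 47)
13^2 ≡ 13^2 = 169 ≡ 28 (mod 47)
13^4 ≡ 28^2 = 784 ≡ 32 (mod 47)
13^8 ≡ 32^2 = 1024 ≡ 37 (mod 47)
13^16 ≡ 37^2 = 1369 ≡ 6 (mod 47)
13^17 = 13^16 * 13^1 ≡ 6 * 13 (mod 47).
6 * 13 = 78 ≡ 31 (mod 47).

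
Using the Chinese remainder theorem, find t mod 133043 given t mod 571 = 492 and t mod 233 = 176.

571⁻¹ mod 233: 571·162 ≡ 1 (mod 233), so 571⁻¹ ≡ 162.
t = 492 + 571·((176 − 492)·162 mod 233) = 492 + 571·68 = 39320.

39320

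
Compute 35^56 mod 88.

9

Using repeated squaring:
56 in binary is 111000, i.e. 56 = 32 + 16 + 8.
35^1 ≡ 35 (mod 88)
35^2 ≡ 35^2 = 1225 ≡ 81 (mod 88)
35^4 ≡ 81^2 = 6561 ≡ 49 (mod 88)
35^8 ≡ 49^2 = 2401 ≡ 25 (mod 88)
35^16 ≡ 25^2 = 625 ≡ 9 (mod 88)
35^32 ≡ 9^2 = 81 (mod 88)
35^56 = 35^32 * 35^16 * 35^8 ≡ 81 * 9 * 25 (mod 88).
Accumulate the product:
81 * 9 = 729 ≡ 25
25 * 25 = 625 ≡ 9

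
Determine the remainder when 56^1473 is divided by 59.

14

Using repeated squaring:
56^1 ≡ 56 (mod 59)
56^2 ≡ 56^2 = 3136 ≡ 9 (mod 59)
56^4 ≡ 9^2 = 81 ≡ 22 (mod 59)
56^8 ≡ 22^2 = 484 ≡ 12 (mod 59)
56^16 ≡ 12^2 = 144 ≡ 26 (mod 59)
56^32 ≡ 26^2 = 676 ≡ 27 (mod 59)
56^64 ≡ 27^2 = 729 ≡ 21 (mod 59)
56^128 ≡ 21^2 = 441 ≡ 28 (mod 59)
56^256 ≡ 28^2 = 784 ≡ 17 (mod 59)
56^512 ≡ 17^2 = 289 ≡ 53 (mod 59)
56^1024 ≡ 53^2 = 2809 ≡ 36 (mod 59)
56^1473 = 56^1024 × 56^256 × 56^128 × 56^64 × 56^1 ≡ 36 × 17 × 28 × 21 × 56 (mod 59).
Accumulate the product:
36 × 17 = 612 ≡ 22
22 × 28 = 616 ≡ 26
26 × 21 = 546 ≡ 15
15 × 56 = 840 ≡ 14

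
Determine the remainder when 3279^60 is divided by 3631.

522

60 in binary is 111100, i.e. 60 = 32 + 16 + 8 + 4.
3279^1 ≡ 3279 (mod 3631)
3279^2 ≡ 3279^2 = 10751841 ≡ 450 (mod 3631)
3279^4 ≡ 450^2 = 202500 ≡ 2795 (mod 3631)
3279^8 ≡ 2795^2 = 7812025 ≡ 1744 (mod 3631)
3279^16 ≡ 1744^2 = 3041536 ≡ 2389 (mod 3631)
3279^32 ≡ 2389^2 = 5707321 ≡ 3020 (mod 3631)
3279^60 = 3279^32 · 3279^16 · 3279^8 · 3279^4 ≡ 3020 · 2389 · 1744 · 2795 (mod 3631).
Accumulate the product:
3020 · 2389 = 7214780 ≡ 3614
3614 · 1744 = 6302816 ≡ 3031
3031 · 2795 = 8471645 ≡ 522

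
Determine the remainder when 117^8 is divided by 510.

117^1 ≡ 117 (mod 510)
117^2 ≡ 117^2 = 13689 ≡ 429 (mod 510)
117^4 ≡ 429^2 = 184041 ≡ 441 (mod 510)
117^8 ≡ 441^2 = 194481 ≡ 171 (mod 510)
So 117^8 ≡ 171 (mod 510).

171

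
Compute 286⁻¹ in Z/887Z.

887 = 3·286 + 29
286 = 9·29 + 25
29 = 1·25 + 4
25 = 6·4 + 1
4 = 4·1 + 0
gcd(286, 887) = 1, so the inverse exists.
Back-substitute for 1:
1 = 1·25 − 6·4
  = −6·29 + 7·25
  = 7·286 − 69·29
  = −69·887 + 214·286
So 286⁻¹ ≡ 214 (mod 887).

214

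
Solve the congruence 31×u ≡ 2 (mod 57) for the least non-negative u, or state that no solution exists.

35

gcd(31, 57) = 1, so a unique solution mod 57 exists.
31⁻¹ ≡ 46 (mod 57).
u ≡ 46×2 ≡ 35 (mod 57).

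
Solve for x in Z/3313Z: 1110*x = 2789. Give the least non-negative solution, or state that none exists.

gcd(1110, 3313) = 1, so a unique solution mod 3313 exists.
1110⁻¹ ≡ 1949 (mod 3313).
x ≡ 1949*2789 ≡ 2441 (mod 3313).

2441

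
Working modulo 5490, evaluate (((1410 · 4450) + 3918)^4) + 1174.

220

1410 · 4450 = 6274500 ≡ 4920 (mod 5490)
4920 + 3918 = 8838 ≡ 3348 (mod 5490)
(3348)^4 ≡ 4536 (mod 5490)
4536 + 1174 = 5710 ≡ 220 (mod 5490)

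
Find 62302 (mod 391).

62302 = 159*391 + 133, so 62302 ≡ 133 (mod 391).

133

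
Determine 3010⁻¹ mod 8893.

6686

Run the extended Euclidean algorithm:
8893 = 2*3010 + 2873
3010 = 1*2873 + 137
2873 = 20*137 + 133
137 = 1*133 + 4
133 = 33*4 + 1
4 = 4*1 + 0
gcd(3010, 8893) = 1, so the inverse exists.
Bézout: 1 = 747*8893 − 2207*3010.
So 3010⁻¹ ≡ −2207 ≡ 6686 (mod 8893).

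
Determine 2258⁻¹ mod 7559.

Run the extended Euclidean algorithm:
7559 = 3*2258 + 785
2258 = 2*785 + 688
785 = 1*688 + 97
688 = 7*97 + 9
97 = 10*9 + 7
9 = 1*7 + 2
7 = 3*2 + 1
2 = 2*1 + 0
gcd(2258, 7559) = 1, so the inverse exists.
Back-substitute for 1:
1 = 1*7 − 3*2
  = −3*9 + 4*7
  = 4*97 − 43*9
  = −43*688 + 305*97
  = 305*785 − 348*688
  = −348*2258 + 1001*785
  = 1001*7559 − 3351*2258
So 2258⁻¹ ≡ −3351 ≡ 4208 (mod 7559).

4208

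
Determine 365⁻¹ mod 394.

394 = 1·365 + 29
365 = 12·29 + 17
29 = 1·17 + 12
17 = 1·12 + 5
12 = 2·5 + 2
5 = 2·2 + 1
2 = 2·1 + 0
gcd(365, 394) = 1, so the inverse exists.
Bézout: 1 = −151·394 + 163·365.
So 365⁻¹ ≡ 163 (mod 394).

163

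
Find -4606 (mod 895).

764

-4606 = -6×895 + 764, so -4606 ≡ 764 (mod 895).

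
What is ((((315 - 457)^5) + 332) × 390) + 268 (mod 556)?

228

315 - 457 = -142 ≡ 414 (mod 556)
(414)^5 ≡ 452 (mod 556)
452 + 332 = 784 ≡ 228 (mod 556)
228 × 390 = 88920 ≡ 516 (mod 556)
516 + 268 = 784 ≡ 228 (mod 556)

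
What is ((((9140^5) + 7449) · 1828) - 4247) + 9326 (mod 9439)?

8744

(9140)^5 ≡ 5054 (mod 9439)
5054 + 7449 = 12503 ≡ 3064 (mod 9439)
3064 · 1828 = 5600992 ≡ 3665 (mod 9439)
3665 - 4247 = -582 ≡ 8857 (mod 9439)
8857 + 9326 = 18183 ≡ 8744 (mod 9439)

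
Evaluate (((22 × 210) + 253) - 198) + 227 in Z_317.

147

22 × 210 = 4620 ≡ 182 (mod 317)
182 + 253 = 435 ≡ 118 (mod 317)
118 - 198 = -80 ≡ 237 (mod 317)
237 + 227 = 464 ≡ 147 (mod 317)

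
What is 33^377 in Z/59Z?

58

377 in binary is 101111001, i.e. 377 = 256 + 64 + 32 + 16 + 8 + 1.
33^1 ≡ 33 (mod 59)
33^2 ≡ 33^2 = 1089 ≡ 27 (mod 59)
33^4 ≡ 27^2 = 729 ≡ 21 (mod 59)
33^8 ≡ 21^2 = 441 ≡ 28 (mod 59)
33^16 ≡ 28^2 = 784 ≡ 17 (mod 59)
33^32 ≡ 17^2 = 289 ≡ 53 (mod 59)
33^64 ≡ 53^2 = 2809 ≡ 36 (mod 59)
33^128 ≡ 36^2 = 1296 ≡ 57 (mod 59)
33^256 ≡ 57^2 = 3249 ≡ 4 (mod 59)
33^377 = 33^256 · 33^64 · 33^32 · 33^16 · 33^8 · 33^1 ≡ 4 · 36 · 53 · 17 · 28 · 33 (mod 59).
Accumulate the product:
4 · 36 = 144 ≡ 26
26 · 53 = 1378 ≡ 21
21 · 17 = 357 ≡ 3
3 · 28 = 84 ≡ 25
25 · 33 = 825 ≡ 58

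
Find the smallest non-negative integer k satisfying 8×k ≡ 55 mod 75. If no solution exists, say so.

35

gcd(8, 75) = 1, so a unique solution mod 75 exists.
8⁻¹ ≡ 47 (mod 75).
k ≡ 47×55 ≡ 35 (mod 75).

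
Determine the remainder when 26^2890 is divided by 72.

64

26^1 ≡ 26 (mod 72)
26^2 ≡ 26^2 = 676 ≡ 28 (mod 72)
26^4 ≡ 28^2 = 784 ≡ 64 (mod 72)
26^8 ≡ 64^2 = 4096 ≡ 64 (mod 72)
26^16 ≡ 64^2 = 4096 ≡ 64 (mod 72)
26^32 ≡ 64^2 = 4096 ≡ 64 (mod 72)
26^64 ≡ 64^2 = 4096 ≡ 64 (mod 72)
26^128 ≡ 64^2 = 4096 ≡ 64 (mod 72)
26^256 ≡ 64^2 = 4096 ≡ 64 (mod 72)
26^512 ≡ 64^2 = 4096 ≡ 64 (mod 72)
26^1024 ≡ 64^2 = 4096 ≡ 64 (mod 72)
26^2048 ≡ 64^2 = 4096 ≡ 64 (mod 72)
26^2890 = 26^2048 × 26^512 × 26^256 × 26^64 × 26^8 × 26^2 ≡ 64 × 64 × 64 × 64 × 64 × 28 (mod 72).
Accumulate the product:
64 × 64 = 4096 ≡ 64
64 × 64 = 4096 ≡ 64
64 × 64 = 4096 ≡ 64
64 × 64 = 4096 ≡ 64
64 × 28 = 1792 ≡ 64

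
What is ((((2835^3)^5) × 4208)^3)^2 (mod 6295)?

485

(2835)^3 ≡ 6090 (mod 6295)
(6090)^5 ≡ 1875 (mod 6295)
1875 × 4208 = 7890000 ≡ 2365 (mod 6295)
(2365)^3 ≡ 4055 (mod 6295)
(4055)^2 ≡ 485 (mod 6295)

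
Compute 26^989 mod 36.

989 in binary is 1111011101, i.e. 989 = 512 + 256 + 128 + 64 + 16 + 8 + 4 + 1.
26^1 ≡ 26 (mod 36)
26^2 ≡ 26^2 = 676 ≡ 28 (mod 36)
26^4 ≡ 28^2 = 784 ≡ 28 (mod 36)
26^8 ≡ 28^2 = 784 ≡ 28 (mod 36)
26^16 ≡ 28^2 = 784 ≡ 28 (mod 36)
26^32 ≡ 28^2 = 784 ≡ 28 (mod 36)
26^64 ≡ 28^2 = 784 ≡ 28 (mod 36)
26^128 ≡ 28^2 = 784 ≡ 28 (mod 36)
26^256 ≡ 28^2 = 784 ≡ 28 (mod 36)
26^512 ≡ 28^2 = 784 ≡ 28 (mod 36)
26^989 = 26^512 * 26^256 * 26^128 * 26^64 * 26^16 * 26^8 * 26^4 * 26^1 ≡ 28 * 28 * 28 * 28 * 28 * 28 * 28 * 26 (mod 36).
Accumulate the product:
28 * 28 = 784 ≡ 28
28 * 28 = 784 ≡ 28
28 * 28 = 784 ≡ 28
28 * 28 = 784 ≡ 28
28 * 28 = 784 ≡ 28
28 * 28 = 784 ≡ 28
28 * 26 = 728 ≡ 8

8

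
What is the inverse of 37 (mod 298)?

145

298 = 8·37 + 2
37 = 18·2 + 1
2 = 2·1 + 0
gcd(37, 298) = 1, so the inverse exists.
Bézout: 1 = −18·298 + 145·37.
So 37⁻¹ ≡ 145 (mod 298).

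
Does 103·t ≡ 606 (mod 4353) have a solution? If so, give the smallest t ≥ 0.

gcd(103, 4353) = 1, so a unique solution mod 4353 exists.
103⁻¹ ≡ 2578 (mod 4353).
t ≡ 2578·606 ≡ 3894 (mod 4353).

3894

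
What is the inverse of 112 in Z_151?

120

151 = 1×112 + 39
112 = 2×39 + 34
39 = 1×34 + 5
34 = 6×5 + 4
5 = 1×4 + 1
4 = 4×1 + 0
gcd(112, 151) = 1, so the inverse exists.
Back-substitute for 1:
1 = 1×5 − 1×4
  = −1×34 + 7×5
  = 7×39 − 8×34
  = −8×112 + 23×39
  = 23×151 − 31×112
So 112⁻¹ ≡ −31 ≡ 120 (mod 151).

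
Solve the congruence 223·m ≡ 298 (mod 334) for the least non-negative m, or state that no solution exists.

226

gcd(223, 334) = 1, so a unique solution mod 334 exists.
223⁻¹ ≡ 3 (mod 334).
m ≡ 3·298 ≡ 226 (mod 334).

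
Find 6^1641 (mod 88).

72

Using repeated squaring:
1641 in binary is 11001101001, i.e. 1641 = 1024 + 512 + 64 + 32 + 8 + 1.
6^1 ≡ 6 (mod 88)
6^2 ≡ 6^2 = 36 (mod 88)
6^4 ≡ 36^2 = 1296 ≡ 64 (mod 88)
6^8 ≡ 64^2 = 4096 ≡ 48 (mod 88)
6^16 ≡ 48^2 = 2304 ≡ 16 (mod 88)
6^32 ≡ 16^2 = 256 ≡ 80 (mod 88)
6^64 ≡ 80^2 = 6400 ≡ 64 (mod 88)
6^128 ≡ 64^2 = 4096 ≡ 48 (mod 88)
6^256 ≡ 48^2 = 2304 ≡ 16 (mod 88)
6^512 ≡ 16^2 = 256 ≡ 80 (mod 88)
6^1024 ≡ 80^2 = 6400 ≡ 64 (mod 88)
6^1641 = 6^1024 × 6^512 × 6^64 × 6^32 × 6^8 × 6^1 ≡ 64 × 80 × 64 × 80 × 48 × 6 (mod 88).
Accumulate the product:
64 × 80 = 5120 ≡ 16
16 × 64 = 1024 ≡ 56
56 × 80 = 4480 ≡ 80
80 × 48 = 3840 ≡ 56
56 × 6 = 336 ≡ 72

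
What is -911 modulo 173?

-911 = -6*173 + 127, so -911 ≡ 127 (mod 173).

127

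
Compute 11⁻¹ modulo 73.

73 = 6×11 + 7
11 = 1×7 + 4
7 = 1×4 + 3
4 = 1×3 + 1
3 = 3×1 + 0
gcd(11, 73) = 1, so the inverse exists.
Bézout: 1 = −3×73 + 20×11.
So 11⁻¹ ≡ 20 (mod 73).

20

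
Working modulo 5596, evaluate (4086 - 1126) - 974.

1986

4086 - 1126 = 2960
2960 - 974 = 1986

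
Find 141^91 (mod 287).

91 in binary is 1011011, i.e. 91 = 64 + 16 + 8 + 2 + 1.
141^1 ≡ 141 (mod 287)
141^2 ≡ 141^2 = 19881 ≡ 78 (mod 287)
141^4 ≡ 78^2 = 6084 ≡ 57 (mod 287)
141^8 ≡ 57^2 = 3249 ≡ 92 (mod 287)
141^16 ≡ 92^2 = 8464 ≡ 141 (mod 287)
141^32 ≡ 141^2 = 19881 ≡ 78 (mod 287)
141^64 ≡ 78^2 = 6084 ≡ 57 (mod 287)
141^91 = 141^64 * 141^16 * 141^8 * 141^2 * 141^1 ≡ 57 * 141 * 92 * 78 * 141 (mod 287).
Accumulate the product:
57 * 141 = 8037 ≡ 1
1 * 92 = 92
92 * 78 = 7176 ≡ 1
1 * 141 = 141

141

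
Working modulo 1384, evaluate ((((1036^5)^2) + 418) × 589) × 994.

588

(1036)^5 ≡ 1352 (mod 1384)
(1352)^2 ≡ 1024 (mod 1384)
1024 + 418 = 1442 ≡ 58 (mod 1384)
58 × 589 = 34162 ≡ 946 (mod 1384)
946 × 994 = 940324 ≡ 588 (mod 1384)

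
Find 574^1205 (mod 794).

554

By square-and-multiply:
574^1 ≡ 574 (mod 794)
574^2 ≡ 574^2 = 329476 ≡ 760 (mod 794)
574^4 ≡ 760^2 = 577600 ≡ 362 (mod 794)
574^8 ≡ 362^2 = 131044 ≡ 34 (mod 794)
574^16 ≡ 34^2 = 1156 ≡ 362 (mod 794)
574^32 ≡ 362^2 = 131044 ≡ 34 (mod 794)
574^64 ≡ 34^2 = 1156 ≡ 362 (mod 794)
574^128 ≡ 362^2 = 131044 ≡ 34 (mod 794)
574^256 ≡ 34^2 = 1156 ≡ 362 (mod 794)
574^512 ≡ 362^2 = 131044 ≡ 34 (mod 794)
574^1024 ≡ 34^2 = 1156 ≡ 362 (mod 794)
574^1205 = 574^1024 · 574^128 · 574^32 · 574^16 · 574^4 · 574^1 ≡ 362 · 34 · 34 · 362 · 362 · 574 (mod 794).
Accumulate the product:
362 · 34 = 12308 ≡ 398
398 · 34 = 13532 ≡ 34
34 · 362 = 12308 ≡ 398
398 · 362 = 144076 ≡ 362
362 · 574 = 207788 ≡ 554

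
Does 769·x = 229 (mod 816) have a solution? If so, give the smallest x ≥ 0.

gcd(769, 816) = 1, so a unique solution mod 816 exists.
769⁻¹ ≡ 625 (mod 816).
x ≡ 625·229 ≡ 325 (mod 816).

325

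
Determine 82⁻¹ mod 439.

348

By the extended Euclidean algorithm:
439 = 5×82 + 29
82 = 2×29 + 24
29 = 1×24 + 5
24 = 4×5 + 4
5 = 1×4 + 1
4 = 4×1 + 0
gcd(82, 439) = 1, so the inverse exists.
Back-substitute for 1:
1 = 1×5 − 1×4
  = −1×24 + 5×5
  = 5×29 − 6×24
  = −6×82 + 17×29
  = 17×439 − 91×82
So 82⁻¹ ≡ −91 ≡ 348 (mod 439).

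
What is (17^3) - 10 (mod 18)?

(17)^3 ≡ 17 (mod 18)
17 - 10 = 7

7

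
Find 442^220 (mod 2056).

1816

Using repeated squaring:
442^1 ≡ 442 (mod 2056)
442^2 ≡ 442^2 = 195364 ≡ 44 (mod 2056)
442^4 ≡ 44^2 = 1936 (mod 2056)
442^8 ≡ 1936^2 = 3748096 ≡ 8 (mod 2056)
442^16 ≡ 8^2 = 64 (mod 2056)
442^32 ≡ 64^2 = 4096 ≡ 2040 (mod 2056)
442^64 ≡ 2040^2 = 4161600 ≡ 256 (mod 2056)
442^128 ≡ 256^2 = 65536 ≡ 1800 (mod 2056)
442^220 = 442^128 · 442^64 · 442^16 · 442^8 · 442^4 ≡ 1800 · 256 · 64 · 8 · 1936 (mod 2056).
Accumulate the product:
1800 · 256 = 460800 ≡ 256
256 · 64 = 16384 ≡ 1992
1992 · 8 = 15936 ≡ 1544
1544 · 1936 = 2989184 ≡ 1816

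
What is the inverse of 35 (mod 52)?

Apply the Euclidean algorithm and back-substitute:
52 = 1×35 + 17
35 = 2×17 + 1
17 = 17×1 + 0
gcd(35, 52) = 1, so the inverse exists.
Back-substitute for 1:
1 = 1×35 − 2×17
  = −2×52 + 3×35
So 35⁻¹ ≡ 3 (mod 52).

3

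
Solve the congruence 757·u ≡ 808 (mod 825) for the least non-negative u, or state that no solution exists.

gcd(757, 825) = 1, so a unique solution mod 825 exists.
757⁻¹ ≡ 643 (mod 825).
u ≡ 643·808 ≡ 619 (mod 825).

619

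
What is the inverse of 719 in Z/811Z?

By the extended Euclidean algorithm:
811 = 1*719 + 92
719 = 7*92 + 75
92 = 1*75 + 17
75 = 4*17 + 7
17 = 2*7 + 3
7 = 2*3 + 1
3 = 3*1 + 0
gcd(719, 811) = 1, so the inverse exists.
Back-substitute for 1:
1 = 1*7 − 2*3
  = −2*17 + 5*7
  = 5*75 − 22*17
  = −22*92 + 27*75
  = 27*719 − 211*92
  = −211*811 + 238*719
So 719⁻¹ ≡ 238 (mod 811).

238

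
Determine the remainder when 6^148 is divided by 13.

6^1 ≡ 6 (mod 13)
6^2 ≡ 6^2 = 36 ≡ 10 (mod 13)
6^4 ≡ 10^2 = 100 ≡ 9 (mod 13)
6^8 ≡ 9^2 = 81 ≡ 3 (mod 13)
6^16 ≡ 3^2 = 9 (mod 13)
6^32 ≡ 9^2 = 81 ≡ 3 (mod 13)
6^64 ≡ 3^2 = 9 (mod 13)
6^128 ≡ 9^2 = 81 ≡ 3 (mod 13)
6^148 = 6^128 · 6^16 · 6^4 ≡ 3 · 9 · 9 (mod 13).
Accumulate the product:
3 · 9 = 27 ≡ 1
1 · 9 = 9

9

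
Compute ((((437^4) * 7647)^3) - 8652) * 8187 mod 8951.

4586

(437)^4 ≡ 1200 (mod 8951)
1200 * 7647 = 9176400 ≡ 1625 (mod 8951)
(1625)^3 ≡ 4686 (mod 8951)
4686 - 8652 = -3966 ≡ 4985 (mod 8951)
4985 * 8187 = 40812195 ≡ 4586 (mod 8951)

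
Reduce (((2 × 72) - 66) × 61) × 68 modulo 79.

39

2 × 72 = 144 ≡ 65 (mod 79)
65 - 66 = -1 ≡ 78 (mod 79)
78 × 61 = 4758 ≡ 18 (mod 79)
18 × 68 = 1224 ≡ 39 (mod 79)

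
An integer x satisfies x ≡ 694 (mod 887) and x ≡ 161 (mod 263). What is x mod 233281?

887⁻¹ mod 263: 887*51 ≡ 1 (mod 263), so 887⁻¹ ≡ 51.
x = 694 + 887*((161 − 694)*51 mod 263) = 694 + 887*169 = 150597.
Check: 150597 mod 887 = 694, 150597 mod 263 = 161. ✓

150597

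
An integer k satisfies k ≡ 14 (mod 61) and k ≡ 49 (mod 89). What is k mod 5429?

61⁻¹ mod 89: 61*54 ≡ 1 (mod 89), so 61⁻¹ ≡ 54.
k = 14 + 61*((49 − 14)*54 mod 89) = 14 + 61*21 = 1295.
Check: 1295 mod 61 = 14, 1295 mod 89 = 49. ✓

1295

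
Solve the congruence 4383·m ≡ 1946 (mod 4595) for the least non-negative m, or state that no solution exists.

gcd(4383, 4595) = 1, so a unique solution mod 4595 exists.
4383⁻¹ ≡ 932 (mod 4595).
m ≡ 932·1946 ≡ 3242 (mod 4595).

3242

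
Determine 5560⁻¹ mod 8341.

4169

Apply the Euclidean algorithm and back-substitute:
8341 = 1·5560 + 2781
5560 = 1·2781 + 2779
2781 = 1·2779 + 2
2779 = 1389·2 + 1
2 = 2·1 + 0
gcd(5560, 8341) = 1, so the inverse exists.
Back-substitute for 1:
1 = 1·2779 − 1389·2
  = −1389·2781 + 1390·2779
  = 1390·5560 − 2779·2781
  = −2779·8341 + 4169·5560
So 5560⁻¹ ≡ 4169 (mod 8341).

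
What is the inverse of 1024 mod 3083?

Run the extended Euclidean algorithm:
3083 = 3*1024 + 11
1024 = 93*11 + 1
11 = 11*1 + 0
gcd(1024, 3083) = 1, so the inverse exists.
Back-substitute for 1:
1 = 1*1024 − 93*11
  = −93*3083 + 280*1024
So 1024⁻¹ ≡ 280 (mod 3083).

280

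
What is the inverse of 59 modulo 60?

By the extended Euclidean algorithm:
60 = 1×59 + 1
59 = 59×1 + 0
gcd(59, 60) = 1, so the inverse exists.
Bézout: 1 = 1×60 − 1×59.
So 59⁻¹ ≡ −1 ≡ 59 (mod 60).

59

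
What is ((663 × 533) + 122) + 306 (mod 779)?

141

663 × 533 = 353379 ≡ 492 (mod 779)
492 + 122 = 614
614 + 306 = 920 ≡ 141 (mod 779)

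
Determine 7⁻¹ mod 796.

By the extended Euclidean algorithm:
796 = 113*7 + 5
7 = 1*5 + 2
5 = 2*2 + 1
2 = 2*1 + 0
gcd(7, 796) = 1, so the inverse exists.
Bézout: 1 = 3*796 − 341*7.
So 7⁻¹ ≡ −341 ≡ 455 (mod 796).

455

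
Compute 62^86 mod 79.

By square-and-multiply:
86 in binary is 1010110, i.e. 86 = 64 + 16 + 4 + 2.
62^1 ≡ 62 (mod 79)
62^2 ≡ 62^2 = 3844 ≡ 52 (mod 79)
62^4 ≡ 52^2 = 2704 ≡ 18 (mod 79)
62^8 ≡ 18^2 = 324 ≡ 8 (mod 79)
62^16 ≡ 8^2 = 64 (mod 79)
62^32 ≡ 64^2 = 4096 ≡ 67 (mod 79)
62^64 ≡ 67^2 = 4489 ≡ 65 (mod 79)
62^86 = 62^64 × 62^16 × 62^4 × 62^2 ≡ 65 × 64 × 18 × 52 (mod 79).
Accumulate the product:
65 × 64 = 4160 ≡ 52
52 × 18 = 936 ≡ 67
67 × 52 = 3484 ≡ 8

8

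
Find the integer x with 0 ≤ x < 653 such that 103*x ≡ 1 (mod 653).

317

Run the extended Euclidean algorithm:
653 = 6×103 + 35
103 = 2×35 + 33
35 = 1×33 + 2
33 = 16×2 + 1
2 = 2×1 + 0
gcd(103, 653) = 1, so the inverse exists.
Bézout: 1 = −50×653 + 317×103.
So 103⁻¹ ≡ 317 (mod 653).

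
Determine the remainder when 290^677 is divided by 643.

Compute successive squares:
677 in binary is 1010100101, i.e. 677 = 512 + 128 + 32 + 4 + 1.
290^1 ≡ 290 (mod 643)
290^2 ≡ 290^2 = 84100 ≡ 510 (mod 643)
290^4 ≡ 510^2 = 260100 ≡ 328 (mod 643)
290^8 ≡ 328^2 = 107584 ≡ 203 (mod 643)
290^16 ≡ 203^2 = 41209 ≡ 57 (mod 643)
290^32 ≡ 57^2 = 3249 ≡ 34 (mod 643)
290^64 ≡ 34^2 = 1156 ≡ 513 (mod 643)
290^128 ≡ 513^2 = 263169 ≡ 182 (mod 643)
290^256 ≡ 182^2 = 33124 ≡ 331 (mod 643)
290^512 ≡ 331^2 = 109561 ≡ 251 (mod 643)
290^677 = 290^512 × 290^128 × 290^32 × 290^4 × 290^1 ≡ 251 × 182 × 34 × 328 × 290 (mod 643).
Accumulate the product:
251 × 182 = 45682 ≡ 29
29 × 34 = 986 ≡ 343
343 × 328 = 112504 ≡ 622
622 × 290 = 180380 ≡ 340

340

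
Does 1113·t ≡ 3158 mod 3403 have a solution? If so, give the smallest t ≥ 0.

171

gcd(1113, 3403) = 1, so a unique solution mod 3403 exists.
1113⁻¹ ≡ 2180 (mod 3403).
t ≡ 2180·3158 ≡ 171 (mod 3403).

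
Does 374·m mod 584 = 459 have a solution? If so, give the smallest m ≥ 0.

gcd(374, 584) = 2, and 2 does not divide 459.
So the congruence has no solution.

no solution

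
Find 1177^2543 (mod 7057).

By square-and-multiply:
2543 in binary is 100111101111, i.e. 2543 = 2048 + 256 + 128 + 64 + 32 + 8 + 4 + 2 + 1.
1177^1 ≡ 1177 (mod 7057)
1177^2 ≡ 1177^2 = 1385329 ≡ 2157 (mod 7057)
1177^4 ≡ 2157^2 = 4652649 ≡ 2086 (mod 7057)
1177^8 ≡ 2086^2 = 4351396 ≡ 4284 (mod 7057)
1177^16 ≡ 4284^2 = 18352656 ≡ 4456 (mod 7057)
1177^32 ≡ 4456^2 = 19855936 ≡ 4595 (mod 7057)
1177^64 ≡ 4595^2 = 21114025 ≡ 6538 (mod 7057)
1177^128 ≡ 6538^2 = 42745444 ≡ 1195 (mod 7057)
1177^256 ≡ 1195^2 = 1428025 ≡ 2511 (mod 7057)
1177^512 ≡ 2511^2 = 6305121 ≡ 3220 (mod 7057)
1177^1024 ≡ 3220^2 = 10368400 ≡ 1667 (mod 7057)
1177^2048 ≡ 1667^2 = 2778889 ≡ 5488 (mod 7057)
1177^2543 = 1177^2048 × 1177^256 × 1177^128 × 1177^64 × 1177^32 × 1177^8 × 1177^4 × 1177^2 × 1177^1 ≡ 5488 × 2511 × 1195 × 6538 × 4595 × 4284 × 2086 × 2157 × 1177 (mod 7057).
Accumulate the product:
5488 × 2511 = 13780368 ≡ 5104
5104 × 1195 = 6099280 ≡ 2032
2032 × 6538 = 13285216 ≡ 3942
3942 × 4595 = 18113490 ≡ 5228
5228 × 4284 = 22396752 ≡ 4891
4891 × 2086 = 10202626 ≡ 5261
5261 × 2157 = 11347977 ≡ 321
321 × 1177 = 377817 ≡ 3796

3796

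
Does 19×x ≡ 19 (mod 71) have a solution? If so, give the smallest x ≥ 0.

1

gcd(19, 71) = 1, so a unique solution mod 71 exists.
19⁻¹ ≡ 15 (mod 71).
x ≡ 15×19 ≡ 1 (mod 71).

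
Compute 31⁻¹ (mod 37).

Apply the Euclidean algorithm and back-substitute:
37 = 1×31 + 6
31 = 5×6 + 1
6 = 6×1 + 0
gcd(31, 37) = 1, so the inverse exists.
Bézout: 1 = −5×37 + 6×31.
So 31⁻¹ ≡ 6 (mod 37).

6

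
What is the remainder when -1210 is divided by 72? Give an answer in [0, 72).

14

-1210 = -17·72 + 14, so -1210 ≡ 14 (mod 72).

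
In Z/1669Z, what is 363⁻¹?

1669 = 4*363 + 217
363 = 1*217 + 146
217 = 1*146 + 71
146 = 2*71 + 4
71 = 17*4 + 3
4 = 1*3 + 1
3 = 3*1 + 0
gcd(363, 1669) = 1, so the inverse exists.
Back-substitute for 1:
1 = 1*4 − 1*3
  = −1*71 + 18*4
  = 18*146 − 37*71
  = −37*217 + 55*146
  = 55*363 − 92*217
  = −92*1669 + 423*363
So 363⁻¹ ≡ 423 (mod 1669).

423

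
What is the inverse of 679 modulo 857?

Run the extended Euclidean algorithm:
857 = 1*679 + 178
679 = 3*178 + 145
178 = 1*145 + 33
145 = 4*33 + 13
33 = 2*13 + 7
13 = 1*7 + 6
7 = 1*6 + 1
6 = 6*1 + 0
gcd(679, 857) = 1, so the inverse exists.
Back-substitute for 1:
1 = 1*7 − 1*6
  = −1*13 + 2*7
  = 2*33 − 5*13
  = −5*145 + 22*33
  = 22*178 − 27*145
  = −27*679 + 103*178
  = 103*857 − 130*679
So 679⁻¹ ≡ −130 ≡ 727 (mod 857).

727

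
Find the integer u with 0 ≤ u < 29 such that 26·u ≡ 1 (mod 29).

Run the extended Euclidean algorithm:
29 = 1*26 + 3
26 = 8*3 + 2
3 = 1*2 + 1
2 = 2*1 + 0
gcd(26, 29) = 1, so the inverse exists.
Bézout: 1 = 9*29 − 10*26.
So 26⁻¹ ≡ −10 ≡ 19 (mod 29).

19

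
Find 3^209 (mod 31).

21

By square-and-multiply:
3^1 ≡ 3 (mod 31)
3^2 ≡ 3^2 = 9 (mod 31)
3^4 ≡ 9^2 = 81 ≡ 19 (mod 31)
3^8 ≡ 19^2 = 361 ≡ 20 (mod 31)
3^16 ≡ 20^2 = 400 ≡ 28 (mod 31)
3^32 ≡ 28^2 = 784 ≡ 9 (mod 31)
3^64 ≡ 9^2 = 81 ≡ 19 (mod 31)
3^128 ≡ 19^2 = 361 ≡ 20 (mod 31)
3^209 = 3^128 · 3^64 · 3^16 · 3^1 ≡ 20 · 19 · 28 · 3 (mod 31).
Accumulate the product:
20 · 19 = 380 ≡ 8
8 · 28 = 224 ≡ 7
7 · 3 = 21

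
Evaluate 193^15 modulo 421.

By square-and-multiply:
15 in binary is 1111, i.e. 15 = 8 + 4 + 2 + 1.
193^1 ≡ 193 (mod 421)
193^2 ≡ 193^2 = 37249 ≡ 201 (mod 421)
193^4 ≡ 201^2 = 40401 ≡ 406 (mod 421)
193^8 ≡ 406^2 = 164836 ≡ 225 (mod 421)
193^15 = 193^8 · 193^4 · 193^2 · 193^1 ≡ 225 · 406 · 201 · 193 (mod 421).
Accumulate the product:
225 · 406 = 91350 ≡ 414
414 · 201 = 83214 ≡ 277
277 · 193 = 53461 ≡ 415

415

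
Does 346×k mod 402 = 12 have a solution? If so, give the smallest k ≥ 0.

129

gcd(346, 402) = 2, and 2 | 12, so solutions exist.
Divide through by 2: 173×k mod 201 = 6.
173⁻¹ ≡ 122 (mod 201).
k ≡ 122×6 ≡ 129 (mod 201).
The smallest non-negative solution is k = 129.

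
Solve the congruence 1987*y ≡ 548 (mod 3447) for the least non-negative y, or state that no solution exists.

2795

gcd(1987, 3447) = 1, so a unique solution mod 3447 exists.
1987⁻¹ ≡ 1282 (mod 3447).
y ≡ 1282*548 ≡ 2795 (mod 3447).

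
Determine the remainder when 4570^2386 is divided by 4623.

2704

By square-and-multiply:
2386 in binary is 100101010010, i.e. 2386 = 2048 + 256 + 64 + 16 + 2.
4570^1 ≡ 4570 (mod 4623)
4570^2 ≡ 4570^2 = 20884900 ≡ 2809 (mod 4623)
4570^4 ≡ 2809^2 = 7890481 ≡ 3643 (mod 4623)
4570^8 ≡ 3643^2 = 13271449 ≡ 3439 (mod 4623)
4570^16 ≡ 3439^2 = 11826721 ≡ 1087 (mod 4623)
4570^32 ≡ 1087^2 = 1181569 ≡ 2704 (mod 4623)
4570^64 ≡ 2704^2 = 7311616 ≡ 2653 (mod 4623)
4570^128 ≡ 2653^2 = 7038409 ≡ 2203 (mod 4623)
4570^256 ≡ 2203^2 = 4853209 ≡ 3682 (mod 4623)
4570^512 ≡ 3682^2 = 13557124 ≡ 2488 (mod 4623)
4570^1024 ≡ 2488^2 = 6190144 ≡ 4570 (mod 4623)
4570^2048 ≡ 4570^2 = 20884900 ≡ 2809 (mod 4623)
4570^2386 = 4570^2048 * 4570^256 * 4570^64 * 4570^16 * 4570^2 ≡ 2809 * 3682 * 2653 * 1087 * 2809 (mod 4623).
Accumulate the product:
2809 * 3682 = 10342738 ≡ 1087
1087 * 2653 = 2883811 ≡ 3682
3682 * 1087 = 4002334 ≡ 3439
3439 * 2809 = 9660151 ≡ 2704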